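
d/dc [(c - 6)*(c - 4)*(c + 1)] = 3*c^2 - 18*c + 14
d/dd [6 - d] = -1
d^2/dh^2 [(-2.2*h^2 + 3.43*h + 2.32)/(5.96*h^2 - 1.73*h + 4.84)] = (198.310656*h^3 + 875.233152*h^2 - 737.185248*h - 165.592728)/(211.708736*h^6 - 184.357104*h^5 + 569.286684*h^4 - 304.603349*h^3 + 462.306636*h^2 - 121.578864*h + 113.379904)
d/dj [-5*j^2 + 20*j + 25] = 20 - 10*j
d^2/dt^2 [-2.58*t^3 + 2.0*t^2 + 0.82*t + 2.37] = 4.0 - 15.48*t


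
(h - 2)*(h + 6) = h^2 + 4*h - 12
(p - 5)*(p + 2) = p^2 - 3*p - 10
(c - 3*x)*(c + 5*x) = c^2 + 2*c*x - 15*x^2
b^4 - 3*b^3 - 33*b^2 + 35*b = b*(b - 7)*(b - 1)*(b + 5)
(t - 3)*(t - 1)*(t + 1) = t^3 - 3*t^2 - t + 3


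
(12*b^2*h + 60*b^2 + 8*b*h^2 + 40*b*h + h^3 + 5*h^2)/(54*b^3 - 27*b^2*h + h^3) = (2*b*h + 10*b + h^2 + 5*h)/(9*b^2 - 6*b*h + h^2)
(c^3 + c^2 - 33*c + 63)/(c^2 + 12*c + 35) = (c^2 - 6*c + 9)/(c + 5)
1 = 1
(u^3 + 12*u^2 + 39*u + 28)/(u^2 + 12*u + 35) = (u^2 + 5*u + 4)/(u + 5)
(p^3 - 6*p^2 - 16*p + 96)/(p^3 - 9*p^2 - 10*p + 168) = (p - 4)/(p - 7)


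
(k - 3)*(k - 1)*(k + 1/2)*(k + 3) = k^4 - k^3/2 - 19*k^2/2 + 9*k/2 + 9/2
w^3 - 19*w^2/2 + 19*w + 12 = (w - 6)*(w - 4)*(w + 1/2)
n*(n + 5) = n^2 + 5*n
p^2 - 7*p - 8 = (p - 8)*(p + 1)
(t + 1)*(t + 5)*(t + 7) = t^3 + 13*t^2 + 47*t + 35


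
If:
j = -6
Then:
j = -6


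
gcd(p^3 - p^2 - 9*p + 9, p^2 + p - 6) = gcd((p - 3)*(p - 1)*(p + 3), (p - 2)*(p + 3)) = p + 3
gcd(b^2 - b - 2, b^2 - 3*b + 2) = b - 2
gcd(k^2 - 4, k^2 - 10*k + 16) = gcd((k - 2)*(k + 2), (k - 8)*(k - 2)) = k - 2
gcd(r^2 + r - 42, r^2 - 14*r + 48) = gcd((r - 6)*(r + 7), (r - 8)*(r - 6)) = r - 6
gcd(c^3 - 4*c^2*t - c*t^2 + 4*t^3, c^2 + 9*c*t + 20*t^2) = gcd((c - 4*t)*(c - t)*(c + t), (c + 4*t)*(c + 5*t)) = 1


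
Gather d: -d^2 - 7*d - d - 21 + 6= -d^2 - 8*d - 15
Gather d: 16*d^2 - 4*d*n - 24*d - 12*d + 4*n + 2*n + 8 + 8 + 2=16*d^2 + d*(-4*n - 36) + 6*n + 18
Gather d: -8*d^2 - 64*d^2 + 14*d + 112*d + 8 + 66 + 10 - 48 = -72*d^2 + 126*d + 36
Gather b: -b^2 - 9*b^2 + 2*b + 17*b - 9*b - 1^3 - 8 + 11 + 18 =-10*b^2 + 10*b + 20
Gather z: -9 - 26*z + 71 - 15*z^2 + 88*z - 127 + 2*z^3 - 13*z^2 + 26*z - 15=2*z^3 - 28*z^2 + 88*z - 80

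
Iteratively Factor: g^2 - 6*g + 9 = (g - 3)*(g - 3)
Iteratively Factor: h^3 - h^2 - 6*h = (h - 3)*(h^2 + 2*h) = (h - 3)*(h + 2)*(h)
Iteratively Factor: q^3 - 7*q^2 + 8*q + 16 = (q - 4)*(q^2 - 3*q - 4) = (q - 4)^2*(q + 1)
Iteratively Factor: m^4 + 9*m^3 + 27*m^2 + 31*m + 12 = (m + 4)*(m^3 + 5*m^2 + 7*m + 3) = (m + 1)*(m + 4)*(m^2 + 4*m + 3) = (m + 1)*(m + 3)*(m + 4)*(m + 1)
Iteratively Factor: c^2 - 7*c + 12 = (c - 3)*(c - 4)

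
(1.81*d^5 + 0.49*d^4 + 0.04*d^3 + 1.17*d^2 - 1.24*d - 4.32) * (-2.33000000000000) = -4.2173*d^5 - 1.1417*d^4 - 0.0932*d^3 - 2.7261*d^2 + 2.8892*d + 10.0656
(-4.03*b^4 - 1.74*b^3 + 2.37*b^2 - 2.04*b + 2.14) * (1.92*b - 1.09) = -7.7376*b^5 + 1.0519*b^4 + 6.447*b^3 - 6.5001*b^2 + 6.3324*b - 2.3326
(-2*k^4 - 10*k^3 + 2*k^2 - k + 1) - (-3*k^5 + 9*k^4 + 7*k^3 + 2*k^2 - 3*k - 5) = 3*k^5 - 11*k^4 - 17*k^3 + 2*k + 6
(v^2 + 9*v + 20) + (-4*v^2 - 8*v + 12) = -3*v^2 + v + 32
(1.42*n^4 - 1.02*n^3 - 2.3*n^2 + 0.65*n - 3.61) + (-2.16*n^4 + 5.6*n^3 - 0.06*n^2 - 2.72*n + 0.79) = -0.74*n^4 + 4.58*n^3 - 2.36*n^2 - 2.07*n - 2.82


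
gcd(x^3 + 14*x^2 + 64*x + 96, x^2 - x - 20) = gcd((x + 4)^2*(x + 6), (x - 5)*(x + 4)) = x + 4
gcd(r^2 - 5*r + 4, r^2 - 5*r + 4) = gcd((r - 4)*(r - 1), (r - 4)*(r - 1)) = r^2 - 5*r + 4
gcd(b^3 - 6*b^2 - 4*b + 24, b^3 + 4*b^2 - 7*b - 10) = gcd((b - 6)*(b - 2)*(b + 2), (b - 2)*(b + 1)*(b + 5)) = b - 2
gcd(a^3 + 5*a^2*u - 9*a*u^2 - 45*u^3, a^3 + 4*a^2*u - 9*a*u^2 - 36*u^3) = -a^2 + 9*u^2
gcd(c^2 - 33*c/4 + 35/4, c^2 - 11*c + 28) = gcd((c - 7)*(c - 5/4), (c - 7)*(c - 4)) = c - 7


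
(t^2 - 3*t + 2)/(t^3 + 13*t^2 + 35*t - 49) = (t - 2)/(t^2 + 14*t + 49)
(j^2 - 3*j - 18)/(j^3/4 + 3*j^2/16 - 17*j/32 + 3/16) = 32*(j^2 - 3*j - 18)/(8*j^3 + 6*j^2 - 17*j + 6)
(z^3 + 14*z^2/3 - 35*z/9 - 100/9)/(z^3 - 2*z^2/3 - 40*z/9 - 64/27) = 3*(3*z^2 + 10*z - 25)/(9*z^2 - 18*z - 16)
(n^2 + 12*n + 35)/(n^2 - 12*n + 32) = (n^2 + 12*n + 35)/(n^2 - 12*n + 32)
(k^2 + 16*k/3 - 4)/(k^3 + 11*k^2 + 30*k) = (k - 2/3)/(k*(k + 5))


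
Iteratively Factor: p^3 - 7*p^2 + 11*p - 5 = (p - 5)*(p^2 - 2*p + 1) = (p - 5)*(p - 1)*(p - 1)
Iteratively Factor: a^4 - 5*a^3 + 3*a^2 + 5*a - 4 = (a - 1)*(a^3 - 4*a^2 - a + 4) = (a - 1)*(a + 1)*(a^2 - 5*a + 4) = (a - 4)*(a - 1)*(a + 1)*(a - 1)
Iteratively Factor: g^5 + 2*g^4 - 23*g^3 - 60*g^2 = (g + 3)*(g^4 - g^3 - 20*g^2) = (g - 5)*(g + 3)*(g^3 + 4*g^2) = g*(g - 5)*(g + 3)*(g^2 + 4*g) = g^2*(g - 5)*(g + 3)*(g + 4)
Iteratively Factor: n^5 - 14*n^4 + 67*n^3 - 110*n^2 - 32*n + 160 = (n - 4)*(n^4 - 10*n^3 + 27*n^2 - 2*n - 40) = (n - 5)*(n - 4)*(n^3 - 5*n^2 + 2*n + 8) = (n - 5)*(n - 4)*(n - 2)*(n^2 - 3*n - 4) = (n - 5)*(n - 4)^2*(n - 2)*(n + 1)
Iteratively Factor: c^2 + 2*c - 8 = (c + 4)*(c - 2)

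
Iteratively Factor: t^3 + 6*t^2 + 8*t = (t + 2)*(t^2 + 4*t) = (t + 2)*(t + 4)*(t)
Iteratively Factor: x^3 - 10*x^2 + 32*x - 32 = (x - 4)*(x^2 - 6*x + 8) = (x - 4)*(x - 2)*(x - 4)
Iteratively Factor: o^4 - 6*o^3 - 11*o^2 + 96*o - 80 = (o - 1)*(o^3 - 5*o^2 - 16*o + 80) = (o - 1)*(o + 4)*(o^2 - 9*o + 20) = (o - 4)*(o - 1)*(o + 4)*(o - 5)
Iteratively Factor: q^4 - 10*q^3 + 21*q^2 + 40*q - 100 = (q - 5)*(q^3 - 5*q^2 - 4*q + 20) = (q - 5)*(q + 2)*(q^2 - 7*q + 10) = (q - 5)*(q - 2)*(q + 2)*(q - 5)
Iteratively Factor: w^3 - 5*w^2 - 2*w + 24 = (w - 3)*(w^2 - 2*w - 8) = (w - 4)*(w - 3)*(w + 2)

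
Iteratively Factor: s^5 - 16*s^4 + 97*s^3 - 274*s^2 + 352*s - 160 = (s - 1)*(s^4 - 15*s^3 + 82*s^2 - 192*s + 160) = (s - 2)*(s - 1)*(s^3 - 13*s^2 + 56*s - 80) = (s - 4)*(s - 2)*(s - 1)*(s^2 - 9*s + 20) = (s - 4)^2*(s - 2)*(s - 1)*(s - 5)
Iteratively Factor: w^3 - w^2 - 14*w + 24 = (w - 3)*(w^2 + 2*w - 8) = (w - 3)*(w - 2)*(w + 4)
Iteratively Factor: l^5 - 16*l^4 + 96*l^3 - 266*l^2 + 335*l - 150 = (l - 2)*(l^4 - 14*l^3 + 68*l^2 - 130*l + 75) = (l - 5)*(l - 2)*(l^3 - 9*l^2 + 23*l - 15) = (l - 5)*(l - 2)*(l - 1)*(l^2 - 8*l + 15) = (l - 5)^2*(l - 2)*(l - 1)*(l - 3)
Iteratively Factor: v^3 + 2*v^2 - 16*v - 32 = (v - 4)*(v^2 + 6*v + 8) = (v - 4)*(v + 2)*(v + 4)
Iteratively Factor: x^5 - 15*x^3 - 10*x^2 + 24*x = (x + 2)*(x^4 - 2*x^3 - 11*x^2 + 12*x) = (x - 1)*(x + 2)*(x^3 - x^2 - 12*x) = (x - 4)*(x - 1)*(x + 2)*(x^2 + 3*x) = (x - 4)*(x - 1)*(x + 2)*(x + 3)*(x)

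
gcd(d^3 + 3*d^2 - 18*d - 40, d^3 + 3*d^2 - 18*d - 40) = d^3 + 3*d^2 - 18*d - 40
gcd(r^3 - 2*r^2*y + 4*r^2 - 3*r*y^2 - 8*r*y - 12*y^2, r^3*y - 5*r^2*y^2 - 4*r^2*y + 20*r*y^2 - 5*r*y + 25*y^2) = 1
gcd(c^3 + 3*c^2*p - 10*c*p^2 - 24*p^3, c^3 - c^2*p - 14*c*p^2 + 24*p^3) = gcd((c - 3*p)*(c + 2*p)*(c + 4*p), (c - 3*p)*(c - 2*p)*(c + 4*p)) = -c^2 - c*p + 12*p^2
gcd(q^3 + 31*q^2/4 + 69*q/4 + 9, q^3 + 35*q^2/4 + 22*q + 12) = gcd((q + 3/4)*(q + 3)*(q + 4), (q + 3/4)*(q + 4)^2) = q^2 + 19*q/4 + 3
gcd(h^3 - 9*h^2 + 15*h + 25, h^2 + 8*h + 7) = h + 1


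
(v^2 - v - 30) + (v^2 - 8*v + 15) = 2*v^2 - 9*v - 15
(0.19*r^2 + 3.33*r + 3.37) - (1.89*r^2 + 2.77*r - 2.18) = -1.7*r^2 + 0.56*r + 5.55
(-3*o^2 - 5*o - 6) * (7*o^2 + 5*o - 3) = -21*o^4 - 50*o^3 - 58*o^2 - 15*o + 18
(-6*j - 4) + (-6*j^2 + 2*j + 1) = -6*j^2 - 4*j - 3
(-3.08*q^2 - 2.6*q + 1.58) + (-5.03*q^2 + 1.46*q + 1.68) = -8.11*q^2 - 1.14*q + 3.26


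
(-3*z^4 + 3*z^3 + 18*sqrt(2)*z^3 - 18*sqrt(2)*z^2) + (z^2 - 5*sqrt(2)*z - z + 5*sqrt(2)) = -3*z^4 + 3*z^3 + 18*sqrt(2)*z^3 - 18*sqrt(2)*z^2 + z^2 - 5*sqrt(2)*z - z + 5*sqrt(2)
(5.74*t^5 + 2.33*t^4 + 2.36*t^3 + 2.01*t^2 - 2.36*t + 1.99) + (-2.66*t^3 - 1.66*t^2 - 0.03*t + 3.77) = 5.74*t^5 + 2.33*t^4 - 0.3*t^3 + 0.35*t^2 - 2.39*t + 5.76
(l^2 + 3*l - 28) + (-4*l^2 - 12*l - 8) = -3*l^2 - 9*l - 36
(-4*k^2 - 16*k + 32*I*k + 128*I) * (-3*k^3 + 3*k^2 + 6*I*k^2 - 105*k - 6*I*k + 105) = 12*k^5 + 36*k^4 - 120*I*k^4 + 180*k^3 - 360*I*k^3 + 684*k^2 - 2880*I*k^2 - 912*k - 10080*I*k + 13440*I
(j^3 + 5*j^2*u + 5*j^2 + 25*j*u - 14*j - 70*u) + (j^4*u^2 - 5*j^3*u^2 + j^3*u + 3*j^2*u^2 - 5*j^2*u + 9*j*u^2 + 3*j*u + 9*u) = j^4*u^2 - 5*j^3*u^2 + j^3*u + j^3 + 3*j^2*u^2 + 5*j^2 + 9*j*u^2 + 28*j*u - 14*j - 61*u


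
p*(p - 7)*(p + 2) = p^3 - 5*p^2 - 14*p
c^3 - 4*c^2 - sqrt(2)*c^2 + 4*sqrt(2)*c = c*(c - 4)*(c - sqrt(2))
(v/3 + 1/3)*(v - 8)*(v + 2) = v^3/3 - 5*v^2/3 - 22*v/3 - 16/3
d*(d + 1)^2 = d^3 + 2*d^2 + d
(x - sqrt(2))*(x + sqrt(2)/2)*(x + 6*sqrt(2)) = x^3 + 11*sqrt(2)*x^2/2 - 7*x - 6*sqrt(2)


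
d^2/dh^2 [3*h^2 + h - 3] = 6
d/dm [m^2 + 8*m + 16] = 2*m + 8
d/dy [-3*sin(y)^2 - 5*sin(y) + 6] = -(6*sin(y) + 5)*cos(y)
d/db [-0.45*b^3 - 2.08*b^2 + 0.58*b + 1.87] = -1.35*b^2 - 4.16*b + 0.58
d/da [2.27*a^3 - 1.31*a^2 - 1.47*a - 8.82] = 6.81*a^2 - 2.62*a - 1.47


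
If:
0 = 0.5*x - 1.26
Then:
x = 2.52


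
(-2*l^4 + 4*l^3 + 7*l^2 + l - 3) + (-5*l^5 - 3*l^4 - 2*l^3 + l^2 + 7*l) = -5*l^5 - 5*l^4 + 2*l^3 + 8*l^2 + 8*l - 3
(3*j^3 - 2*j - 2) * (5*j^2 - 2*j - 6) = 15*j^5 - 6*j^4 - 28*j^3 - 6*j^2 + 16*j + 12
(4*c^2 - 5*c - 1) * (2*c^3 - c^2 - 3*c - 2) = 8*c^5 - 14*c^4 - 9*c^3 + 8*c^2 + 13*c + 2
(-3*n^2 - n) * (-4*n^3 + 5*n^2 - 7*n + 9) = 12*n^5 - 11*n^4 + 16*n^3 - 20*n^2 - 9*n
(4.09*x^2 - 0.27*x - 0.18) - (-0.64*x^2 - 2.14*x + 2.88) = 4.73*x^2 + 1.87*x - 3.06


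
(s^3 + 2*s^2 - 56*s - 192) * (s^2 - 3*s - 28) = s^5 - s^4 - 90*s^3 - 80*s^2 + 2144*s + 5376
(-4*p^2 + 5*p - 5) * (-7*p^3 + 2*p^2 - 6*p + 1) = 28*p^5 - 43*p^4 + 69*p^3 - 44*p^2 + 35*p - 5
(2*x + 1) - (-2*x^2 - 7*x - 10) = 2*x^2 + 9*x + 11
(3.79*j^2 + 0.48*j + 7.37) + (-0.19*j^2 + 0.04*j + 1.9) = 3.6*j^2 + 0.52*j + 9.27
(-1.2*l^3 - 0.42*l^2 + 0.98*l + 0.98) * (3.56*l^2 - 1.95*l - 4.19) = -4.272*l^5 + 0.8448*l^4 + 9.3358*l^3 + 3.3376*l^2 - 6.0172*l - 4.1062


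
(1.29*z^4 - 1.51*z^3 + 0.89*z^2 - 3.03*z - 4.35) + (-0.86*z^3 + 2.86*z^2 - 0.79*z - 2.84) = 1.29*z^4 - 2.37*z^3 + 3.75*z^2 - 3.82*z - 7.19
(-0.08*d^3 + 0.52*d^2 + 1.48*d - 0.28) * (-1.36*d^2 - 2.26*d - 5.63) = 0.1088*d^5 - 0.5264*d^4 - 2.7376*d^3 - 5.8916*d^2 - 7.6996*d + 1.5764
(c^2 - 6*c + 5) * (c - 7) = c^3 - 13*c^2 + 47*c - 35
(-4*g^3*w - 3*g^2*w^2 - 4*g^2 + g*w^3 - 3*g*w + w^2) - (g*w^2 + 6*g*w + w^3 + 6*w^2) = -4*g^3*w - 3*g^2*w^2 - 4*g^2 + g*w^3 - g*w^2 - 9*g*w - w^3 - 5*w^2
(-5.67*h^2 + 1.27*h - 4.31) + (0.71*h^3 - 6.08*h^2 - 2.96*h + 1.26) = 0.71*h^3 - 11.75*h^2 - 1.69*h - 3.05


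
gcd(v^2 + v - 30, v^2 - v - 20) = v - 5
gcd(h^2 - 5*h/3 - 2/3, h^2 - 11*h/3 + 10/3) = h - 2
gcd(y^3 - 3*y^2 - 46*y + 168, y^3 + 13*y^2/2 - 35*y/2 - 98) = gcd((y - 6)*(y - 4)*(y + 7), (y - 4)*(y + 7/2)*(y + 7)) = y^2 + 3*y - 28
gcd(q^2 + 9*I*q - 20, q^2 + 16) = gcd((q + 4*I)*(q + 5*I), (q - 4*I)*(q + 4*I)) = q + 4*I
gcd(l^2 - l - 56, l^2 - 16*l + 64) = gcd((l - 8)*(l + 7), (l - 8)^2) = l - 8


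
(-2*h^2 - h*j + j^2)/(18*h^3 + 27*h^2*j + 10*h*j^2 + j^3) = (-2*h + j)/(18*h^2 + 9*h*j + j^2)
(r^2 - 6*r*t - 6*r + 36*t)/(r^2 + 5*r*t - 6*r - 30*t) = (r - 6*t)/(r + 5*t)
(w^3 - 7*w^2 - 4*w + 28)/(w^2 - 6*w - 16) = (w^2 - 9*w + 14)/(w - 8)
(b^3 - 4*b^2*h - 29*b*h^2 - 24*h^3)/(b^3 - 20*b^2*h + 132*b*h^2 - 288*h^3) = (b^2 + 4*b*h + 3*h^2)/(b^2 - 12*b*h + 36*h^2)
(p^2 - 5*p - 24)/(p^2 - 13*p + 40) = (p + 3)/(p - 5)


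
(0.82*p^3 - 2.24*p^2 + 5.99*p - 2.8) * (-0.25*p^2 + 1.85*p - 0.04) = -0.205*p^5 + 2.077*p^4 - 5.6743*p^3 + 11.8711*p^2 - 5.4196*p + 0.112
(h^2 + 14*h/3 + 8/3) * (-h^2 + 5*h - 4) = -h^4 + h^3/3 + 50*h^2/3 - 16*h/3 - 32/3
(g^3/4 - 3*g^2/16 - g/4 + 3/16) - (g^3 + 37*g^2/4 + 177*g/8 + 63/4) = -3*g^3/4 - 151*g^2/16 - 179*g/8 - 249/16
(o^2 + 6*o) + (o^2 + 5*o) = 2*o^2 + 11*o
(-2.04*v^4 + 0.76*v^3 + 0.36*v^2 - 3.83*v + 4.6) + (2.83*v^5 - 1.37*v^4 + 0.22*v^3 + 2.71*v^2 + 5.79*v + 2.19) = 2.83*v^5 - 3.41*v^4 + 0.98*v^3 + 3.07*v^2 + 1.96*v + 6.79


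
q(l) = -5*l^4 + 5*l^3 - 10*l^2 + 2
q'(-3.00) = 735.00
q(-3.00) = -628.00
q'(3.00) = -465.00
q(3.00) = -358.00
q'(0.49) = -8.55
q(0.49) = -0.10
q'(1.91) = -122.84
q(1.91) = -66.18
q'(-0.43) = 12.96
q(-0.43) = -0.42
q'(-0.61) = 22.32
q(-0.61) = -3.55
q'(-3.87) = 1461.27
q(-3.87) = -1559.11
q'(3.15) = -539.28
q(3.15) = -433.23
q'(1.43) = -56.41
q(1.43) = -24.74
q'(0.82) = -17.34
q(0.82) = -4.23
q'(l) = -20*l^3 + 15*l^2 - 20*l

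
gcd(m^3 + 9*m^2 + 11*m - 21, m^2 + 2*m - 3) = m^2 + 2*m - 3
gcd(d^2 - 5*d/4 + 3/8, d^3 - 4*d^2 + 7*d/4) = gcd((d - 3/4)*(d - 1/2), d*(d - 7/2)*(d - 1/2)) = d - 1/2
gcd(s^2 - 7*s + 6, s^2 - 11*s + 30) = s - 6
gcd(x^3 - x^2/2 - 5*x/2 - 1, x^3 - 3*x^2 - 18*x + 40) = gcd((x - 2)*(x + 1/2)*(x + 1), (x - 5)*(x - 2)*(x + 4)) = x - 2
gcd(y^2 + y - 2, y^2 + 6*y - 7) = y - 1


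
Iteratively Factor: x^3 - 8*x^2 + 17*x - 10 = (x - 2)*(x^2 - 6*x + 5) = (x - 5)*(x - 2)*(x - 1)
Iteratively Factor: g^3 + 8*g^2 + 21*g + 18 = (g + 2)*(g^2 + 6*g + 9) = (g + 2)*(g + 3)*(g + 3)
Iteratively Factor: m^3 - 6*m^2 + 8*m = (m)*(m^2 - 6*m + 8) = m*(m - 4)*(m - 2)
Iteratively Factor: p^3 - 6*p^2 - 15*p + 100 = (p + 4)*(p^2 - 10*p + 25) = (p - 5)*(p + 4)*(p - 5)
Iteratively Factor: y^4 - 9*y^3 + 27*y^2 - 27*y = (y - 3)*(y^3 - 6*y^2 + 9*y) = y*(y - 3)*(y^2 - 6*y + 9) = y*(y - 3)^2*(y - 3)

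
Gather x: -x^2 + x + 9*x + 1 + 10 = -x^2 + 10*x + 11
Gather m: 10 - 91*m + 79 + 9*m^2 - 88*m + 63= 9*m^2 - 179*m + 152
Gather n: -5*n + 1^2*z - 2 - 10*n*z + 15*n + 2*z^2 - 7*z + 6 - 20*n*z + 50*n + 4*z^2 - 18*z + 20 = n*(60 - 30*z) + 6*z^2 - 24*z + 24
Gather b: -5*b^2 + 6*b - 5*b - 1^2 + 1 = -5*b^2 + b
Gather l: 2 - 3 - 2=-3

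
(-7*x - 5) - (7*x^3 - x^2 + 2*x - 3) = -7*x^3 + x^2 - 9*x - 2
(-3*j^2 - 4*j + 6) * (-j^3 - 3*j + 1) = 3*j^5 + 4*j^4 + 3*j^3 + 9*j^2 - 22*j + 6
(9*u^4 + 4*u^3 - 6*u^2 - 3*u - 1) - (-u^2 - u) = 9*u^4 + 4*u^3 - 5*u^2 - 2*u - 1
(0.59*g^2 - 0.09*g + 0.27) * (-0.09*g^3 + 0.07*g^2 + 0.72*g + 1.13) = -0.0531*g^5 + 0.0494*g^4 + 0.3942*g^3 + 0.6208*g^2 + 0.0927*g + 0.3051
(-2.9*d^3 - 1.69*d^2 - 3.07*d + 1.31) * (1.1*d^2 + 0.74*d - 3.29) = -3.19*d^5 - 4.005*d^4 + 4.9134*d^3 + 4.7293*d^2 + 11.0697*d - 4.3099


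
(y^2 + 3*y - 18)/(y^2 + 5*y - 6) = (y - 3)/(y - 1)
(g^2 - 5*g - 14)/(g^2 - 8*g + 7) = (g + 2)/(g - 1)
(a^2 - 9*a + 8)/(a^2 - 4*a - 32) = (a - 1)/(a + 4)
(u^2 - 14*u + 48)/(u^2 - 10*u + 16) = (u - 6)/(u - 2)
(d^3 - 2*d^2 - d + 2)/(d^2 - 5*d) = (d^3 - 2*d^2 - d + 2)/(d*(d - 5))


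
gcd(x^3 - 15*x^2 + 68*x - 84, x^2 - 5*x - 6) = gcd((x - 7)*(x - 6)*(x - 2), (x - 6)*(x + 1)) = x - 6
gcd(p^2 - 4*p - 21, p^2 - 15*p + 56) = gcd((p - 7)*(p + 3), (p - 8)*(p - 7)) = p - 7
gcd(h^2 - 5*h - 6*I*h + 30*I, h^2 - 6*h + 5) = h - 5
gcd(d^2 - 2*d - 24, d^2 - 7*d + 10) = 1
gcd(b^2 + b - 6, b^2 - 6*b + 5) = 1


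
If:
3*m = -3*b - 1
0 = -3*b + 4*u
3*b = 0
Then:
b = 0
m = -1/3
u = 0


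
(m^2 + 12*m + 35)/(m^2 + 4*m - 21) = (m + 5)/(m - 3)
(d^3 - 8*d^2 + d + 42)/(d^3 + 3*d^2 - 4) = (d^2 - 10*d + 21)/(d^2 + d - 2)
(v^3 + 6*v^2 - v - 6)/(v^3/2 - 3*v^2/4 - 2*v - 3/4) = 4*(v^2 + 5*v - 6)/(2*v^2 - 5*v - 3)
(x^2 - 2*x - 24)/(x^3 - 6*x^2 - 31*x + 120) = (x^2 - 2*x - 24)/(x^3 - 6*x^2 - 31*x + 120)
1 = 1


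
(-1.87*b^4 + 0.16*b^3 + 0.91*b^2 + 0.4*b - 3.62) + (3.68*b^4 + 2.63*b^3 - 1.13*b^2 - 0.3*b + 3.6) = 1.81*b^4 + 2.79*b^3 - 0.22*b^2 + 0.1*b - 0.02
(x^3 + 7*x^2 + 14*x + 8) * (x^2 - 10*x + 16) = x^5 - 3*x^4 - 40*x^3 - 20*x^2 + 144*x + 128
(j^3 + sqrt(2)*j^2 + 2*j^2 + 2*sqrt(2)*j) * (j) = j^4 + sqrt(2)*j^3 + 2*j^3 + 2*sqrt(2)*j^2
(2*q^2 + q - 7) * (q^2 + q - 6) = 2*q^4 + 3*q^3 - 18*q^2 - 13*q + 42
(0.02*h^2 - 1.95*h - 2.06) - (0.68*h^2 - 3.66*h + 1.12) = -0.66*h^2 + 1.71*h - 3.18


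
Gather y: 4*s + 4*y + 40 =4*s + 4*y + 40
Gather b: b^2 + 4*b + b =b^2 + 5*b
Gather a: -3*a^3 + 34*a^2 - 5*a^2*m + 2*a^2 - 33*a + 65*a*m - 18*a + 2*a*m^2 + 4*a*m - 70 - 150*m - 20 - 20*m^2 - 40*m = -3*a^3 + a^2*(36 - 5*m) + a*(2*m^2 + 69*m - 51) - 20*m^2 - 190*m - 90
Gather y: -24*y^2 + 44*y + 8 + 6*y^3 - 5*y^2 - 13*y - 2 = 6*y^3 - 29*y^2 + 31*y + 6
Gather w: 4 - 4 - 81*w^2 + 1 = 1 - 81*w^2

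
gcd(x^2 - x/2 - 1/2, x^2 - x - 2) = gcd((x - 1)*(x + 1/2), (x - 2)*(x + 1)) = 1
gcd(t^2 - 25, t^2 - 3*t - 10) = t - 5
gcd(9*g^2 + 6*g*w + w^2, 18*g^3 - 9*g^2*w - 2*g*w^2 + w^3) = 3*g + w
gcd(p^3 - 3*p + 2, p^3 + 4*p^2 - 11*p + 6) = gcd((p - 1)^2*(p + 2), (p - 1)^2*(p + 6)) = p^2 - 2*p + 1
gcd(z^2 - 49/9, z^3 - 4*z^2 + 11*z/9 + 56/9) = z - 7/3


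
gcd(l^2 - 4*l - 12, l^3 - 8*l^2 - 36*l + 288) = l - 6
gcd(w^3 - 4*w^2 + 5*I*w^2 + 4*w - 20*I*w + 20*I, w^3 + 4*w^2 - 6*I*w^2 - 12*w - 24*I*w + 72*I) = w - 2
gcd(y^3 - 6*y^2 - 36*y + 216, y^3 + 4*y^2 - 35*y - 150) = y - 6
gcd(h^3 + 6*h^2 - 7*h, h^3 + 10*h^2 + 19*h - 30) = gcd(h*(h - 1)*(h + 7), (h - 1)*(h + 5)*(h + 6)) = h - 1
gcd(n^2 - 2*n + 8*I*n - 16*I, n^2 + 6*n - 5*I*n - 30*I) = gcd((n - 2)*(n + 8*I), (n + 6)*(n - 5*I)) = 1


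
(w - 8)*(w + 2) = w^2 - 6*w - 16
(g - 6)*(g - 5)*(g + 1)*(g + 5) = g^4 - 5*g^3 - 31*g^2 + 125*g + 150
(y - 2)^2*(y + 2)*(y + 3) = y^4 + y^3 - 10*y^2 - 4*y + 24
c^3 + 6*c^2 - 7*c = c*(c - 1)*(c + 7)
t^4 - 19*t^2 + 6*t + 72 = (t - 3)^2*(t + 2)*(t + 4)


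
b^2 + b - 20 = (b - 4)*(b + 5)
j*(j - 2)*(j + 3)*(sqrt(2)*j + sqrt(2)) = sqrt(2)*j^4 + 2*sqrt(2)*j^3 - 5*sqrt(2)*j^2 - 6*sqrt(2)*j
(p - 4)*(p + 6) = p^2 + 2*p - 24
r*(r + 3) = r^2 + 3*r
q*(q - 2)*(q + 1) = q^3 - q^2 - 2*q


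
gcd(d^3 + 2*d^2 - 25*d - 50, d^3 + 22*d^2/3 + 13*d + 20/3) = d + 5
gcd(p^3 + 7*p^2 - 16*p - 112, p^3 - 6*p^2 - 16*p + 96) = p^2 - 16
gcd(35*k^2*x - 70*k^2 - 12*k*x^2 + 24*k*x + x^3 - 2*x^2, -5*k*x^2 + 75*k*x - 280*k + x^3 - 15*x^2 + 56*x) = -5*k + x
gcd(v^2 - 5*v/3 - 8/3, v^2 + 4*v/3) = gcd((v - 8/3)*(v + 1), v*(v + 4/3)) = 1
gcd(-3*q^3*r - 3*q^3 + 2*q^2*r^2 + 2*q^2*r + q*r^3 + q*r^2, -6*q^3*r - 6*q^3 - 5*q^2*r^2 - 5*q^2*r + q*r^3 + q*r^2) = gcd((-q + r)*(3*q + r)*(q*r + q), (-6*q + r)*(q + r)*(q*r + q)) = q*r + q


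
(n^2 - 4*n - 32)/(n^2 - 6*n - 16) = (n + 4)/(n + 2)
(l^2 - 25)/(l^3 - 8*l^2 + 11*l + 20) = (l + 5)/(l^2 - 3*l - 4)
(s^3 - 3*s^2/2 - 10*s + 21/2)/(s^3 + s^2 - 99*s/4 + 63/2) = 2*(s^2 + 2*s - 3)/(2*s^2 + 9*s - 18)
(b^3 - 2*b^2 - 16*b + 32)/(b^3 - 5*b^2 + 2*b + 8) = (b + 4)/(b + 1)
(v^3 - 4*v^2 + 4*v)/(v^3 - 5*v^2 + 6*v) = (v - 2)/(v - 3)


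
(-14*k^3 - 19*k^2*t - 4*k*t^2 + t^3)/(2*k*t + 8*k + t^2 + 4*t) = (-7*k^2 - 6*k*t + t^2)/(t + 4)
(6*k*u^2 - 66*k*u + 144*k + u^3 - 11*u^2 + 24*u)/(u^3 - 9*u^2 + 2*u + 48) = (6*k + u)/(u + 2)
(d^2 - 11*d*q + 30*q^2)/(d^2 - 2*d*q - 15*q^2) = (d - 6*q)/(d + 3*q)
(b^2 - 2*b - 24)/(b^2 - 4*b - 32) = (b - 6)/(b - 8)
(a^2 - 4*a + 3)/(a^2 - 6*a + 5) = (a - 3)/(a - 5)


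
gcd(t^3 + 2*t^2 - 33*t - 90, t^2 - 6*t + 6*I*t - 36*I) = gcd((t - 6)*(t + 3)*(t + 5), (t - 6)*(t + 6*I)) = t - 6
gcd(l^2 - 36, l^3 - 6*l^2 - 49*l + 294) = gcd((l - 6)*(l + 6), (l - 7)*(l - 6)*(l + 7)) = l - 6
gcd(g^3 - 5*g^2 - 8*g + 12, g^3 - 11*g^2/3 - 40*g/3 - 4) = g^2 - 4*g - 12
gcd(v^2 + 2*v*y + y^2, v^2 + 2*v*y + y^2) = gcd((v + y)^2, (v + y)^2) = v^2 + 2*v*y + y^2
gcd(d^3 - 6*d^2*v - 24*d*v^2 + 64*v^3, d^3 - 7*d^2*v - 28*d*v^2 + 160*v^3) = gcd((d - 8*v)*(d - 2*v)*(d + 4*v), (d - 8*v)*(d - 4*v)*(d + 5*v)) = -d + 8*v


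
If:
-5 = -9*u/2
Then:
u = 10/9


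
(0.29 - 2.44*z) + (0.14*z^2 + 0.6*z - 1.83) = 0.14*z^2 - 1.84*z - 1.54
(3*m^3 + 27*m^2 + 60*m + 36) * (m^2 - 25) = 3*m^5 + 27*m^4 - 15*m^3 - 639*m^2 - 1500*m - 900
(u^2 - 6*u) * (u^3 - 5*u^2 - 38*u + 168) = u^5 - 11*u^4 - 8*u^3 + 396*u^2 - 1008*u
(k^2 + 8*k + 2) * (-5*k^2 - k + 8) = -5*k^4 - 41*k^3 - 10*k^2 + 62*k + 16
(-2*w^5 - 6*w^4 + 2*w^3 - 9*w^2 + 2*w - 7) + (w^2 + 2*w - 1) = -2*w^5 - 6*w^4 + 2*w^3 - 8*w^2 + 4*w - 8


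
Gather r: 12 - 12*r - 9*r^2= -9*r^2 - 12*r + 12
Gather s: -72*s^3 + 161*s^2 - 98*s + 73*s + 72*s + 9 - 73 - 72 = -72*s^3 + 161*s^2 + 47*s - 136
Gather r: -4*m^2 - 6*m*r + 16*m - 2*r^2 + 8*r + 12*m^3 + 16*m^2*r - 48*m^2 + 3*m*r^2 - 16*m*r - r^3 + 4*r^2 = 12*m^3 - 52*m^2 + 16*m - r^3 + r^2*(3*m + 2) + r*(16*m^2 - 22*m + 8)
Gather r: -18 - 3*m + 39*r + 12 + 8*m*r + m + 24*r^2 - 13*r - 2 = -2*m + 24*r^2 + r*(8*m + 26) - 8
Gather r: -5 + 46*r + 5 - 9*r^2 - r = -9*r^2 + 45*r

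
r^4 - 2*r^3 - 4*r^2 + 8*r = r*(r - 2)^2*(r + 2)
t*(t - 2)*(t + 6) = t^3 + 4*t^2 - 12*t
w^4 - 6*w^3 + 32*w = w*(w - 4)^2*(w + 2)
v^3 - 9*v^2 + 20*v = v*(v - 5)*(v - 4)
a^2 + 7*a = a*(a + 7)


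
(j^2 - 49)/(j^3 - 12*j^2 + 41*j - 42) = (j + 7)/(j^2 - 5*j + 6)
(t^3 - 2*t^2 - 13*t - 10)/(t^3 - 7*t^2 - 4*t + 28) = (t^2 - 4*t - 5)/(t^2 - 9*t + 14)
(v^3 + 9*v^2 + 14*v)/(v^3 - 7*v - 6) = v*(v + 7)/(v^2 - 2*v - 3)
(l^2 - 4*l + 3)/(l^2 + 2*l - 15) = (l - 1)/(l + 5)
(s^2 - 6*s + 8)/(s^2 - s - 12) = (s - 2)/(s + 3)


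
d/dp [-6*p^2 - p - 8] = -12*p - 1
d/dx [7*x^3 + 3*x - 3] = 21*x^2 + 3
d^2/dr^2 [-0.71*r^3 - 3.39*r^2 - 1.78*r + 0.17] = -4.26*r - 6.78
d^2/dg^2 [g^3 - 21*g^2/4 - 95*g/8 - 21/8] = 6*g - 21/2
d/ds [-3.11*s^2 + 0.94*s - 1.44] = 0.94 - 6.22*s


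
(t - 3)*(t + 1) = t^2 - 2*t - 3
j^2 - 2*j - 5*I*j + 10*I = (j - 2)*(j - 5*I)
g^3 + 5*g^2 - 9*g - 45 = (g - 3)*(g + 3)*(g + 5)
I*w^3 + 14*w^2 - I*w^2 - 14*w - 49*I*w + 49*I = (w - 7*I)^2*(I*w - I)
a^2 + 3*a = a*(a + 3)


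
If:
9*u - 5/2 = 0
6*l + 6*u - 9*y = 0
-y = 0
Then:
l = -5/18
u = 5/18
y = 0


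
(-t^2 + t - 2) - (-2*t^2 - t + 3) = t^2 + 2*t - 5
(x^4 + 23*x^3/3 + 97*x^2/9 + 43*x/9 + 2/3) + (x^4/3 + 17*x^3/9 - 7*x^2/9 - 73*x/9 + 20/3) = 4*x^4/3 + 86*x^3/9 + 10*x^2 - 10*x/3 + 22/3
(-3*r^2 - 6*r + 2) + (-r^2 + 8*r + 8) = -4*r^2 + 2*r + 10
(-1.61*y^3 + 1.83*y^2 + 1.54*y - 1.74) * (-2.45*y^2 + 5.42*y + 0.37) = 3.9445*y^5 - 13.2097*y^4 + 5.5499*y^3 + 13.2869*y^2 - 8.861*y - 0.6438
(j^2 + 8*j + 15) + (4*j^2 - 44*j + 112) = 5*j^2 - 36*j + 127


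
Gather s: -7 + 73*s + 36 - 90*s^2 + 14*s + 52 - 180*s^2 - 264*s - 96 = -270*s^2 - 177*s - 15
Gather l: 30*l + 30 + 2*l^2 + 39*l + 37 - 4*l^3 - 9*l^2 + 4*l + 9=-4*l^3 - 7*l^2 + 73*l + 76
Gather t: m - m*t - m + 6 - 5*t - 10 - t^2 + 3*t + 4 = -t^2 + t*(-m - 2)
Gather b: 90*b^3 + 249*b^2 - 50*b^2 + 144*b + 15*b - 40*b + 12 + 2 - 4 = 90*b^3 + 199*b^2 + 119*b + 10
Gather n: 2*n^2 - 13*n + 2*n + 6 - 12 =2*n^2 - 11*n - 6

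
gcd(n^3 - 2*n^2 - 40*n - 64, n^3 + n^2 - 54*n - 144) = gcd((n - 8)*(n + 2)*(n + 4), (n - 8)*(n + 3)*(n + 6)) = n - 8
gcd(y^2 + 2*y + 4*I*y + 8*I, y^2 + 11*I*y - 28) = y + 4*I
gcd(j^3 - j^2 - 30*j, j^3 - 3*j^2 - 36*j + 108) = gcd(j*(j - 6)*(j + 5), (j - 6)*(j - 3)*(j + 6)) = j - 6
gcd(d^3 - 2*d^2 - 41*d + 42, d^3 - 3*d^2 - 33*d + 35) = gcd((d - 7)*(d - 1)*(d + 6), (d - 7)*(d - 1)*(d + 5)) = d^2 - 8*d + 7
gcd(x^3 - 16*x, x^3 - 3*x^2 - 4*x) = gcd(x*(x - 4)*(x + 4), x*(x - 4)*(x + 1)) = x^2 - 4*x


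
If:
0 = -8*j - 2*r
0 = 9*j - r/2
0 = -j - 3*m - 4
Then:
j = 0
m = -4/3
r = 0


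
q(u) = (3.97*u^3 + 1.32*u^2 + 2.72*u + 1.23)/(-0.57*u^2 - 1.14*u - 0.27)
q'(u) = (1.14*u + 1.14)*(3.97*u^3 + 1.32*u^2 + 2.72*u + 1.23)/(-0.57*u^2 - 1.14*u - 0.27)^2 + (11.91*u^2 + 2.64*u + 2.72)/(-0.57*u^2 - 1.14*u - 0.27) = (-2.2629*u^4 - 9.0516*u^3 - 3.1701*u^2 + 0.6894*u + 0.6678)/(0.3249*u^4 + 1.2996*u^3 + 1.6074*u^2 + 0.6156*u + 0.0729)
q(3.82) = -19.48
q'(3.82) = -6.15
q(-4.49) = 51.75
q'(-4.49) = -3.78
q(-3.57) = 49.73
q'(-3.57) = 0.17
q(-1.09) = -17.97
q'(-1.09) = 53.61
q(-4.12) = 50.53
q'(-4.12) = -2.72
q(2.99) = -14.51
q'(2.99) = -5.82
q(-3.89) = 50.01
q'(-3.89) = -1.78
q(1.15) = -5.20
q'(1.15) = -3.75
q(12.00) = -73.77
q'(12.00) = -6.83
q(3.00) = -14.56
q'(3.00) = -5.83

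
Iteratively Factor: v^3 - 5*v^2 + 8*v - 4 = (v - 2)*(v^2 - 3*v + 2) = (v - 2)^2*(v - 1)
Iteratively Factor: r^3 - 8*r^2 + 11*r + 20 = (r + 1)*(r^2 - 9*r + 20) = (r - 5)*(r + 1)*(r - 4)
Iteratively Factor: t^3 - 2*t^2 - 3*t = (t + 1)*(t^2 - 3*t) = (t - 3)*(t + 1)*(t)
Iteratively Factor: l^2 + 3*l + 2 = (l + 1)*(l + 2)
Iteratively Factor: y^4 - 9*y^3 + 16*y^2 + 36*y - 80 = (y - 4)*(y^3 - 5*y^2 - 4*y + 20) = (y - 5)*(y - 4)*(y^2 - 4) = (y - 5)*(y - 4)*(y - 2)*(y + 2)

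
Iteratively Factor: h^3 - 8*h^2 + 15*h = (h - 3)*(h^2 - 5*h) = h*(h - 3)*(h - 5)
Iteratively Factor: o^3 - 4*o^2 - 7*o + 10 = (o + 2)*(o^2 - 6*o + 5) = (o - 5)*(o + 2)*(o - 1)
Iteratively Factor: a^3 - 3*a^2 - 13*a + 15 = (a + 3)*(a^2 - 6*a + 5) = (a - 1)*(a + 3)*(a - 5)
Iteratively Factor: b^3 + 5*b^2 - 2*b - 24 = (b - 2)*(b^2 + 7*b + 12) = (b - 2)*(b + 3)*(b + 4)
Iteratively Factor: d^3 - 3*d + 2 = (d + 2)*(d^2 - 2*d + 1) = (d - 1)*(d + 2)*(d - 1)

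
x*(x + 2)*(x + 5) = x^3 + 7*x^2 + 10*x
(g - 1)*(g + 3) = g^2 + 2*g - 3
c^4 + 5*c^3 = c^3*(c + 5)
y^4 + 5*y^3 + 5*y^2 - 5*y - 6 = (y - 1)*(y + 1)*(y + 2)*(y + 3)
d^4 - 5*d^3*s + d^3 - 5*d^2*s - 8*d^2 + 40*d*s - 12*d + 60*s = (d - 3)*(d + 2)^2*(d - 5*s)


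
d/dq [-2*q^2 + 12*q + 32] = 12 - 4*q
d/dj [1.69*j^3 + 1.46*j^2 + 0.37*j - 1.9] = 5.07*j^2 + 2.92*j + 0.37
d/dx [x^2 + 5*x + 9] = 2*x + 5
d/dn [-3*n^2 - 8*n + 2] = -6*n - 8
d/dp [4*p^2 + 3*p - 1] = 8*p + 3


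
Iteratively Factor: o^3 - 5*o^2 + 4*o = (o)*(o^2 - 5*o + 4) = o*(o - 1)*(o - 4)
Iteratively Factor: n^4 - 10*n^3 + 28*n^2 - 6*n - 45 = (n - 3)*(n^3 - 7*n^2 + 7*n + 15) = (n - 5)*(n - 3)*(n^2 - 2*n - 3) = (n - 5)*(n - 3)^2*(n + 1)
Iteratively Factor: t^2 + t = (t)*(t + 1)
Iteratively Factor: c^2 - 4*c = (c)*(c - 4)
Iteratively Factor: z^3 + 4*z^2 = (z)*(z^2 + 4*z) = z*(z + 4)*(z)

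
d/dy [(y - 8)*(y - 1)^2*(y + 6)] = 4*y^3 - 12*y^2 - 86*y + 94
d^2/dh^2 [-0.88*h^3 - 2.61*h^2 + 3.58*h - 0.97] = -5.28*h - 5.22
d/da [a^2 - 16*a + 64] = 2*a - 16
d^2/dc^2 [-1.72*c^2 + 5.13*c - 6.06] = -3.44000000000000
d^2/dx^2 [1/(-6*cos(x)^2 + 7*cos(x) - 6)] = (-144*sin(x)^4 - 23*sin(x)^2 - 399*cos(x)/2 + 63*cos(3*x)/2 + 193)/(6*sin(x)^2 + 7*cos(x) - 12)^3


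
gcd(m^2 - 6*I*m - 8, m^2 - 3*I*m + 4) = m - 4*I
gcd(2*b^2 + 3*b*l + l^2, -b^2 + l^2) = b + l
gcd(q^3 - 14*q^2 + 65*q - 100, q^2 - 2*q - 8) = q - 4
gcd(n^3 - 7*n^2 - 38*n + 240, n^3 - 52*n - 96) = n^2 - 2*n - 48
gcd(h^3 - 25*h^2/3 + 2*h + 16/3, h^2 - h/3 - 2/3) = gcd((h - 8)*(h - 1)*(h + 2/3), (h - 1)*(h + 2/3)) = h^2 - h/3 - 2/3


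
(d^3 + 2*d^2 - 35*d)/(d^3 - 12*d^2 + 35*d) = (d + 7)/(d - 7)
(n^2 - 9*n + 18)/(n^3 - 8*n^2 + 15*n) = (n - 6)/(n*(n - 5))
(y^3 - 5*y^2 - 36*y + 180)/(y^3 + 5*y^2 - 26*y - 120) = (y - 6)/(y + 4)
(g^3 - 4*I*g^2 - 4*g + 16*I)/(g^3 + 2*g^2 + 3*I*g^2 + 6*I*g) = (g^2 - 2*g*(1 + 2*I) + 8*I)/(g*(g + 3*I))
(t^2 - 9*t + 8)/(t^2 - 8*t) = (t - 1)/t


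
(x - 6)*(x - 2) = x^2 - 8*x + 12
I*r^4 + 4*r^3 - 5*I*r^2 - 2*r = r*(r - 2*I)*(r - I)*(I*r + 1)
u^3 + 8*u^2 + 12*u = u*(u + 2)*(u + 6)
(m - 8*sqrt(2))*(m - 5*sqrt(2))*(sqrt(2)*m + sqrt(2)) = sqrt(2)*m^3 - 26*m^2 + sqrt(2)*m^2 - 26*m + 80*sqrt(2)*m + 80*sqrt(2)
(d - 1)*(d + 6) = d^2 + 5*d - 6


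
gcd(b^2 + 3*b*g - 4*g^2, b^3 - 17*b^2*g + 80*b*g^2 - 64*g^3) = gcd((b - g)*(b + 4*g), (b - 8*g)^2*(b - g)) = b - g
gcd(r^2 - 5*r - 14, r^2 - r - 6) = r + 2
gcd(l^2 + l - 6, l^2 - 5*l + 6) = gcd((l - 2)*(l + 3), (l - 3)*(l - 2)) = l - 2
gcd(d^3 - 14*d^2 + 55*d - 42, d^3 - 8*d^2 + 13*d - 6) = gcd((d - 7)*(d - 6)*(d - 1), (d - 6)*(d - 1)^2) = d^2 - 7*d + 6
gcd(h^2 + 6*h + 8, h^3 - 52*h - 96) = h + 2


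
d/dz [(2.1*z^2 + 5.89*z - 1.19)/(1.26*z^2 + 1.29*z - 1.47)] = (-4.7124*z^2 - 3.1752*z - 7.1232)/(1.5876*z^4 + 3.2508*z^3 - 2.0403*z^2 - 3.7926*z + 2.1609)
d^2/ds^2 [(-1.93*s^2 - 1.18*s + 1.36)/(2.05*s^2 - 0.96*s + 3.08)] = (-17.51438*s^3 + 107.40852*s^2 + 28.64424*s - 58.26288)/(8.615125*s^6 - 12.1032*s^5 + 44.49894*s^4 - 37.253376*s^3 + 66.856944*s^2 - 27.320832*s + 29.218112)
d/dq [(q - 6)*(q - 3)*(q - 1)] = 3*q^2 - 20*q + 27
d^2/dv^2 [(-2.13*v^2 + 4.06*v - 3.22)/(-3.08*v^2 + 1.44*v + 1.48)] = (-58.135616*v^3 + 241.5336*v^2 - 196.730688*v + 69.346528)/(29.218112*v^6 - 40.981248*v^5 - 22.959552*v^4 + 36.398592*v^3 + 11.032512*v^2 - 9.462528*v - 3.241792)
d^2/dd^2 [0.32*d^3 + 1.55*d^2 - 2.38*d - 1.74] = 1.92*d + 3.1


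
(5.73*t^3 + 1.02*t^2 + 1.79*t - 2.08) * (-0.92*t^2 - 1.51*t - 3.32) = -5.2716*t^5 - 9.5907*t^4 - 22.2106*t^3 - 4.1757*t^2 - 2.802*t + 6.9056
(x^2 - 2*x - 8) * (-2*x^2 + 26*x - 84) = -2*x^4 + 30*x^3 - 120*x^2 - 40*x + 672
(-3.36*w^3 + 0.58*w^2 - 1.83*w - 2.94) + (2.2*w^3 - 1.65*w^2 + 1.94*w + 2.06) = -1.16*w^3 - 1.07*w^2 + 0.11*w - 0.88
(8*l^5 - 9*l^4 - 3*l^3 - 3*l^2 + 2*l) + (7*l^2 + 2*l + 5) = 8*l^5 - 9*l^4 - 3*l^3 + 4*l^2 + 4*l + 5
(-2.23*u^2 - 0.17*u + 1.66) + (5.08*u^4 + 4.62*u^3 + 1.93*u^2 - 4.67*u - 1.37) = 5.08*u^4 + 4.62*u^3 - 0.3*u^2 - 4.84*u + 0.29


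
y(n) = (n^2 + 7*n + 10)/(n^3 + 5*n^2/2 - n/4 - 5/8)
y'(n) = (2*n + 7)/(n^3 + 5*n^2/2 - n/4 - 5/8) + (-3*n^2 - 5*n + 1/4)*(n^2 + 7*n + 10)/(n^3 + 5*n^2/2 - n/4 - 5/8)^2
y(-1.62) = 0.61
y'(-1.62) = 1.94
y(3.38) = 0.69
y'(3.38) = -0.32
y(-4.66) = 0.02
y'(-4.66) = 0.07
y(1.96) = 1.72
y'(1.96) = -1.58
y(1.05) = 6.10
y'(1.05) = -13.73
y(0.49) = -461.81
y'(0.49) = -45829.87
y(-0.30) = -22.70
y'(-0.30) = 77.26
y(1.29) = 3.86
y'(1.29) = -6.28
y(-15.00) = -0.05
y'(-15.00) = 0.00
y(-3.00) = 0.46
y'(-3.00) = 1.00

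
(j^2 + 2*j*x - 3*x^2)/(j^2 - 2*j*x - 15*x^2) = (-j + x)/(-j + 5*x)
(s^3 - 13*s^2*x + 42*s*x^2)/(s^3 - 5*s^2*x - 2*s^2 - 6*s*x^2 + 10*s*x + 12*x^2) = s*(s - 7*x)/(s^2 + s*x - 2*s - 2*x)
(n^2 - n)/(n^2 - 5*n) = (n - 1)/(n - 5)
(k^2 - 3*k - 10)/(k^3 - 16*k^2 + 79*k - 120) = (k + 2)/(k^2 - 11*k + 24)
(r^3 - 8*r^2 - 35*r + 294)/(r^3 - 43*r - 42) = (r - 7)/(r + 1)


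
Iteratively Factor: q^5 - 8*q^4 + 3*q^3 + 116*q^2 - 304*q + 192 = (q + 4)*(q^4 - 12*q^3 + 51*q^2 - 88*q + 48) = (q - 4)*(q + 4)*(q^3 - 8*q^2 + 19*q - 12) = (q - 4)*(q - 3)*(q + 4)*(q^2 - 5*q + 4) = (q - 4)^2*(q - 3)*(q + 4)*(q - 1)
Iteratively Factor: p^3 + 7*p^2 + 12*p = (p + 4)*(p^2 + 3*p) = p*(p + 4)*(p + 3)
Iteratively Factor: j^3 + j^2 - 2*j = (j + 2)*(j^2 - j) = (j - 1)*(j + 2)*(j)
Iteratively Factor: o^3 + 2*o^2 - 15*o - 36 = (o + 3)*(o^2 - o - 12) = (o - 4)*(o + 3)*(o + 3)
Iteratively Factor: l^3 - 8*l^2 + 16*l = (l - 4)*(l^2 - 4*l) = (l - 4)^2*(l)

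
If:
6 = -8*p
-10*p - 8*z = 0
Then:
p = -3/4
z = 15/16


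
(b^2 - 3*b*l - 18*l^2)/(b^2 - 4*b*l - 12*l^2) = (b + 3*l)/(b + 2*l)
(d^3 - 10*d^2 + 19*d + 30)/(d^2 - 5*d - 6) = d - 5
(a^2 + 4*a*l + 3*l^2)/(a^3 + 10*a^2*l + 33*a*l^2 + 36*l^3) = (a + l)/(a^2 + 7*a*l + 12*l^2)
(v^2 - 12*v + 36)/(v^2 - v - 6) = (-v^2 + 12*v - 36)/(-v^2 + v + 6)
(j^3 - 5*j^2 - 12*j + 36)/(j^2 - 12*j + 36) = (j^2 + j - 6)/(j - 6)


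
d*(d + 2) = d^2 + 2*d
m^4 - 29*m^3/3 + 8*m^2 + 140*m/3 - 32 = (m - 8)*(m - 3)*(m - 2/3)*(m + 2)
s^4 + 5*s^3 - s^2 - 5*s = s*(s - 1)*(s + 1)*(s + 5)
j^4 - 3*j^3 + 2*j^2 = j^2*(j - 2)*(j - 1)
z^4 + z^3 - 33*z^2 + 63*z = z*(z - 3)^2*(z + 7)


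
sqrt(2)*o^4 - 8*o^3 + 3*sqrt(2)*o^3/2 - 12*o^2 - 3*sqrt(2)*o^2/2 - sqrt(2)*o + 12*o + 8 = (o - 1)*(o + 2)*(o - 4*sqrt(2))*(sqrt(2)*o + sqrt(2)/2)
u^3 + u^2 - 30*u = u*(u - 5)*(u + 6)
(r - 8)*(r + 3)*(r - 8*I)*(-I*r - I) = -I*r^4 - 8*r^3 + 4*I*r^3 + 32*r^2 + 29*I*r^2 + 232*r + 24*I*r + 192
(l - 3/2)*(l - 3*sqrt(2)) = l^2 - 3*sqrt(2)*l - 3*l/2 + 9*sqrt(2)/2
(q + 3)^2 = q^2 + 6*q + 9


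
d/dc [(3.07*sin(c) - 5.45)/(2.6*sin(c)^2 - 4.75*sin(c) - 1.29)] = (-7.982*sin(c)^2 + 28.34*sin(c) - 29.8478)*cos(c)/(6.76*sin(c)^4 - 24.7*sin(c)^3 + 15.8545*sin(c)^2 + 12.255*sin(c) + 1.6641)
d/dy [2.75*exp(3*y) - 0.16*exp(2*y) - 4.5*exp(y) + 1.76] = (8.25*exp(2*y) - 0.32*exp(y) - 4.5)*exp(y)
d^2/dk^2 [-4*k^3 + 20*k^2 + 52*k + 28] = 40 - 24*k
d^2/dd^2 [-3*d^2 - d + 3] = -6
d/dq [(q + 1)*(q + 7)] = 2*q + 8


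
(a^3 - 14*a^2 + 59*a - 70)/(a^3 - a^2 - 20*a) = (a^2 - 9*a + 14)/(a*(a + 4))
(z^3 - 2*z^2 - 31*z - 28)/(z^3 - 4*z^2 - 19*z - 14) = (z + 4)/(z + 2)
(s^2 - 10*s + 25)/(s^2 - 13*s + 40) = (s - 5)/(s - 8)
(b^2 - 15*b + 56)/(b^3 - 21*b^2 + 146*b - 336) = 1/(b - 6)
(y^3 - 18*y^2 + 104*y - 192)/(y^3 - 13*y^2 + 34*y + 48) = (y - 4)/(y + 1)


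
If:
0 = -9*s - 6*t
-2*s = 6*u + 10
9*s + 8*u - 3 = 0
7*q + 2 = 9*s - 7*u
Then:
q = 739/133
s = 49/19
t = -147/38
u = -48/19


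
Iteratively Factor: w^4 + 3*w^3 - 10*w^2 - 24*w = (w + 4)*(w^3 - w^2 - 6*w) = (w - 3)*(w + 4)*(w^2 + 2*w) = (w - 3)*(w + 2)*(w + 4)*(w)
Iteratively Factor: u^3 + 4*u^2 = (u)*(u^2 + 4*u) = u*(u + 4)*(u)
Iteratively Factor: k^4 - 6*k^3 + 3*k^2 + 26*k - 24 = (k - 1)*(k^3 - 5*k^2 - 2*k + 24) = (k - 4)*(k - 1)*(k^2 - k - 6) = (k - 4)*(k - 3)*(k - 1)*(k + 2)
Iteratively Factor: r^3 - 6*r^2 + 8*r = (r)*(r^2 - 6*r + 8) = r*(r - 2)*(r - 4)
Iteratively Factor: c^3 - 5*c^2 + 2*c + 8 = (c - 4)*(c^2 - c - 2) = (c - 4)*(c - 2)*(c + 1)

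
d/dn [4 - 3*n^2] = -6*n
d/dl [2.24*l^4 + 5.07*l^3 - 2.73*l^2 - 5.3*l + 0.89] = 8.96*l^3 + 15.21*l^2 - 5.46*l - 5.3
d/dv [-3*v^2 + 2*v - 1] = 2 - 6*v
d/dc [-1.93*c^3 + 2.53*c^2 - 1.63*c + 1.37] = -5.79*c^2 + 5.06*c - 1.63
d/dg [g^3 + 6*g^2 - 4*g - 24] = 3*g^2 + 12*g - 4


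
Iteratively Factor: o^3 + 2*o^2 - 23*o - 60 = (o - 5)*(o^2 + 7*o + 12) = (o - 5)*(o + 3)*(o + 4)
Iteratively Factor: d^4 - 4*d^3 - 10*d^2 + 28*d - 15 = (d - 5)*(d^3 + d^2 - 5*d + 3) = (d - 5)*(d - 1)*(d^2 + 2*d - 3) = (d - 5)*(d - 1)*(d + 3)*(d - 1)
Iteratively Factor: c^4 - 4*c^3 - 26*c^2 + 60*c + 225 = (c - 5)*(c^3 + c^2 - 21*c - 45) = (c - 5)*(c + 3)*(c^2 - 2*c - 15) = (c - 5)*(c + 3)^2*(c - 5)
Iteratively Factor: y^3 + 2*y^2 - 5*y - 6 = (y - 2)*(y^2 + 4*y + 3) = (y - 2)*(y + 3)*(y + 1)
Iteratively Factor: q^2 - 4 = (q - 2)*(q + 2)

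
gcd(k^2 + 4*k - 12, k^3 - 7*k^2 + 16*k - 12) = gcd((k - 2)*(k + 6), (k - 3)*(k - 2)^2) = k - 2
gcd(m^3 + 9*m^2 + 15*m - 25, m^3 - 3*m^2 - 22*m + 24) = m - 1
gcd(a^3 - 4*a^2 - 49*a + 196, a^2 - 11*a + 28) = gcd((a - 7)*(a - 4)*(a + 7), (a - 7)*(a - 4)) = a^2 - 11*a + 28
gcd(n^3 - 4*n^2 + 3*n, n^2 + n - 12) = n - 3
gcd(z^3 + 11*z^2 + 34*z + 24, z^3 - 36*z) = z + 6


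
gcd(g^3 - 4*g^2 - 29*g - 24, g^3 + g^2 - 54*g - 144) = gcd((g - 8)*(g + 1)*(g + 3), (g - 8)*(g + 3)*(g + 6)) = g^2 - 5*g - 24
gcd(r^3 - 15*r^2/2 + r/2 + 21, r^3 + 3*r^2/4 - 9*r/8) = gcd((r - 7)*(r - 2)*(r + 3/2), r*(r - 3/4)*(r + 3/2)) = r + 3/2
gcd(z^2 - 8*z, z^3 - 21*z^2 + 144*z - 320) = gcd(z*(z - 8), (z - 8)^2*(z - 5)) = z - 8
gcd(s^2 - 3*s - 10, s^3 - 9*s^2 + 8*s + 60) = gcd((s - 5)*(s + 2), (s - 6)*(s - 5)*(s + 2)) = s^2 - 3*s - 10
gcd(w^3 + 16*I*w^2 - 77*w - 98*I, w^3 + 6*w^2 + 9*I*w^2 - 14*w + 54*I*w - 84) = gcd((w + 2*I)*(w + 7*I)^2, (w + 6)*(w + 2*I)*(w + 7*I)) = w^2 + 9*I*w - 14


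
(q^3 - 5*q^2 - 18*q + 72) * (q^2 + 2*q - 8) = q^5 - 3*q^4 - 36*q^3 + 76*q^2 + 288*q - 576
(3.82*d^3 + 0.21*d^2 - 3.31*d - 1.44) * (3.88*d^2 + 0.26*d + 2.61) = 14.8216*d^5 + 1.808*d^4 - 2.818*d^3 - 5.8997*d^2 - 9.0135*d - 3.7584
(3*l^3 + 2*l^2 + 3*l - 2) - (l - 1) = 3*l^3 + 2*l^2 + 2*l - 1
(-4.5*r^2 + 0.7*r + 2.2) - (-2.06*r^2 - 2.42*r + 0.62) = -2.44*r^2 + 3.12*r + 1.58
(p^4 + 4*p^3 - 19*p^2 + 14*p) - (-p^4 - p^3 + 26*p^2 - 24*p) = 2*p^4 + 5*p^3 - 45*p^2 + 38*p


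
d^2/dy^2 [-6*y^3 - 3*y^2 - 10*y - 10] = -36*y - 6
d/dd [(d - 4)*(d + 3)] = 2*d - 1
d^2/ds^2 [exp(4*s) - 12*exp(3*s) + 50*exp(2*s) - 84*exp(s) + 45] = (16*exp(3*s) - 108*exp(2*s) + 200*exp(s) - 84)*exp(s)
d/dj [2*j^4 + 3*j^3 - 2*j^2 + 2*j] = 8*j^3 + 9*j^2 - 4*j + 2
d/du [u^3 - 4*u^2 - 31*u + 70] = 3*u^2 - 8*u - 31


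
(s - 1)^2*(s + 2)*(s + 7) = s^4 + 7*s^3 - 3*s^2 - 19*s + 14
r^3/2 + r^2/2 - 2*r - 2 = (r/2 + 1)*(r - 2)*(r + 1)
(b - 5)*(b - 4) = b^2 - 9*b + 20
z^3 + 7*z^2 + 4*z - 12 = (z - 1)*(z + 2)*(z + 6)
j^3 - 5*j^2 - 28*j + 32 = (j - 8)*(j - 1)*(j + 4)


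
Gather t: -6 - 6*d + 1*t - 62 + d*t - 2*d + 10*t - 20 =-8*d + t*(d + 11) - 88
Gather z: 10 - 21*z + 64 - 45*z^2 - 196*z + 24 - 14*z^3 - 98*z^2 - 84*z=-14*z^3 - 143*z^2 - 301*z + 98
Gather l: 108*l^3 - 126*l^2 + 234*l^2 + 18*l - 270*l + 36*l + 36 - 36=108*l^3 + 108*l^2 - 216*l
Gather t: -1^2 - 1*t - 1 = -t - 2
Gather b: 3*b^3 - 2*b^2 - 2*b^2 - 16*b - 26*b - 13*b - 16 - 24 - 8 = 3*b^3 - 4*b^2 - 55*b - 48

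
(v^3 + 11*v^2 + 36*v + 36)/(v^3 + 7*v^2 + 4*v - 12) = (v + 3)/(v - 1)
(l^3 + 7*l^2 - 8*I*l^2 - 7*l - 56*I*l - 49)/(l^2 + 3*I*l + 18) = (l^3 + l^2*(7 - 8*I) + l*(-7 - 56*I) - 49)/(l^2 + 3*I*l + 18)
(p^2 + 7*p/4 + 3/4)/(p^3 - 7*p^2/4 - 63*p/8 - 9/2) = 2*(p + 1)/(2*p^2 - 5*p - 12)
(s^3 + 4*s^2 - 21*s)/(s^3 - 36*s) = (s^2 + 4*s - 21)/(s^2 - 36)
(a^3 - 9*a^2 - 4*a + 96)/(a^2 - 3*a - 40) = (a^2 - a - 12)/(a + 5)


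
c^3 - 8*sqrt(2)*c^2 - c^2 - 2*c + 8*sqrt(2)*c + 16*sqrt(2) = (c - 2)*(c + 1)*(c - 8*sqrt(2))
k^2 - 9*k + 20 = (k - 5)*(k - 4)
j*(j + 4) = j^2 + 4*j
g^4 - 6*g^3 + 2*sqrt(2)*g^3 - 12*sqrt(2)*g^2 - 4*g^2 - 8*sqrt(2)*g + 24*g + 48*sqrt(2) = (g - 6)*(g - 2)*(g + 2)*(g + 2*sqrt(2))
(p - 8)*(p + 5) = p^2 - 3*p - 40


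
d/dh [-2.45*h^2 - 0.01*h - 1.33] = -4.9*h - 0.01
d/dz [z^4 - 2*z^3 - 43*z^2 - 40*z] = 4*z^3 - 6*z^2 - 86*z - 40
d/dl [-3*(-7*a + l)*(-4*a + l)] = 33*a - 6*l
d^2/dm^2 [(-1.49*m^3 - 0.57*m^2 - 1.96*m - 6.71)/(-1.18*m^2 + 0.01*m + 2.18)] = (8.88178419700125e-16*m^4 + 13.13771*m^3 + 65.050524*m^2 + 72.262812*m + 39.85523)/(1.643032*m^6 - 0.041772*m^5 - 9.105942*m^4 + 0.154343*m^3 + 16.822842*m^2 - 0.142572*m - 10.360232)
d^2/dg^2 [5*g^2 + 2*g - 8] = 10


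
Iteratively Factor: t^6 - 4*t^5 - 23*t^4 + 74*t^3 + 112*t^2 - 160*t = (t - 5)*(t^5 + t^4 - 18*t^3 - 16*t^2 + 32*t) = (t - 5)*(t - 1)*(t^4 + 2*t^3 - 16*t^2 - 32*t) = t*(t - 5)*(t - 1)*(t^3 + 2*t^2 - 16*t - 32) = t*(t - 5)*(t - 4)*(t - 1)*(t^2 + 6*t + 8) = t*(t - 5)*(t - 4)*(t - 1)*(t + 2)*(t + 4)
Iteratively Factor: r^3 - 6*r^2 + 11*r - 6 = (r - 1)*(r^2 - 5*r + 6) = (r - 2)*(r - 1)*(r - 3)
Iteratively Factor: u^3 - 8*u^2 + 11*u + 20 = (u - 5)*(u^2 - 3*u - 4) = (u - 5)*(u - 4)*(u + 1)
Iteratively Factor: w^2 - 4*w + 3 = (w - 1)*(w - 3)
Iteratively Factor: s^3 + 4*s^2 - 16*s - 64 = (s - 4)*(s^2 + 8*s + 16) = (s - 4)*(s + 4)*(s + 4)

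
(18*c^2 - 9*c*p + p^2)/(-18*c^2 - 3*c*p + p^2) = (-3*c + p)/(3*c + p)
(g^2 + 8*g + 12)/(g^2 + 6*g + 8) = (g + 6)/(g + 4)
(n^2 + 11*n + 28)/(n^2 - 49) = (n + 4)/(n - 7)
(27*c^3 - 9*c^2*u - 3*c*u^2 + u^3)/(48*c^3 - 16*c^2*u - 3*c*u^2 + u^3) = (-9*c^2 + u^2)/(-16*c^2 + u^2)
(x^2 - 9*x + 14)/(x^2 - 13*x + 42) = (x - 2)/(x - 6)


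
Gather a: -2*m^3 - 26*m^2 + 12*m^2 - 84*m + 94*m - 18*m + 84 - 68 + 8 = -2*m^3 - 14*m^2 - 8*m + 24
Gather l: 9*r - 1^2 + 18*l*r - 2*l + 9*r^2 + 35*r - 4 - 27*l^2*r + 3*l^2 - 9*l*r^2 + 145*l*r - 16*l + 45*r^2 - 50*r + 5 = l^2*(3 - 27*r) + l*(-9*r^2 + 163*r - 18) + 54*r^2 - 6*r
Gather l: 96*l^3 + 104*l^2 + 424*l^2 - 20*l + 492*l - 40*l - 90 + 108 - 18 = 96*l^3 + 528*l^2 + 432*l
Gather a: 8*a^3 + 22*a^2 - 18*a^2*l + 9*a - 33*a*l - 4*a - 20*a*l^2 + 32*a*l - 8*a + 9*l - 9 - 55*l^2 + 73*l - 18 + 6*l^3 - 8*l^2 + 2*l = 8*a^3 + a^2*(22 - 18*l) + a*(-20*l^2 - l - 3) + 6*l^3 - 63*l^2 + 84*l - 27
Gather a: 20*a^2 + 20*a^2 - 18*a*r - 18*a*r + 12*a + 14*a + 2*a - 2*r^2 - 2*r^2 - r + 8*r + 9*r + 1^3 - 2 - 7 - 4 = 40*a^2 + a*(28 - 36*r) - 4*r^2 + 16*r - 12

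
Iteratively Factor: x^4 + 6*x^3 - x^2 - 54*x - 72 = (x + 2)*(x^3 + 4*x^2 - 9*x - 36) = (x + 2)*(x + 4)*(x^2 - 9) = (x - 3)*(x + 2)*(x + 4)*(x + 3)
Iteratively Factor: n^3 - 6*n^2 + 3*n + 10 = (n - 5)*(n^2 - n - 2) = (n - 5)*(n - 2)*(n + 1)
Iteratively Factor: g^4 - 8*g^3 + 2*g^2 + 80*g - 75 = (g - 5)*(g^3 - 3*g^2 - 13*g + 15) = (g - 5)*(g + 3)*(g^2 - 6*g + 5) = (g - 5)^2*(g + 3)*(g - 1)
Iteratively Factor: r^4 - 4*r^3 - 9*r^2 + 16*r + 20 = (r + 1)*(r^3 - 5*r^2 - 4*r + 20) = (r + 1)*(r + 2)*(r^2 - 7*r + 10) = (r - 5)*(r + 1)*(r + 2)*(r - 2)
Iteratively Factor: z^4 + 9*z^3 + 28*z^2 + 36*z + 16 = (z + 4)*(z^3 + 5*z^2 + 8*z + 4) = (z + 2)*(z + 4)*(z^2 + 3*z + 2) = (z + 2)^2*(z + 4)*(z + 1)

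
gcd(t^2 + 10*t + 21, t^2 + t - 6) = t + 3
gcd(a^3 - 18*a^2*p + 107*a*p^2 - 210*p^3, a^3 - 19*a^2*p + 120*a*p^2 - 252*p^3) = a^2 - 13*a*p + 42*p^2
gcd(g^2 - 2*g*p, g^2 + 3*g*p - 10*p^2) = -g + 2*p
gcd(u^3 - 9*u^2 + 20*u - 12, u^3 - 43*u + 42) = u^2 - 7*u + 6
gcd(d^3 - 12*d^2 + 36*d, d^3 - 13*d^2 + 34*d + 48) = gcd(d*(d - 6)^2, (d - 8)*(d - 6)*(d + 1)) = d - 6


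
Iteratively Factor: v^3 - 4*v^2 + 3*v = (v - 1)*(v^2 - 3*v) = (v - 3)*(v - 1)*(v)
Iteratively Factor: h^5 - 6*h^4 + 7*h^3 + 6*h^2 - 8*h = (h + 1)*(h^4 - 7*h^3 + 14*h^2 - 8*h) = (h - 1)*(h + 1)*(h^3 - 6*h^2 + 8*h) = h*(h - 1)*(h + 1)*(h^2 - 6*h + 8) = h*(h - 2)*(h - 1)*(h + 1)*(h - 4)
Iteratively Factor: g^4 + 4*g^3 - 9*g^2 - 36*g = (g - 3)*(g^3 + 7*g^2 + 12*g) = g*(g - 3)*(g^2 + 7*g + 12) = g*(g - 3)*(g + 4)*(g + 3)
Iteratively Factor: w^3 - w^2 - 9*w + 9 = (w - 1)*(w^2 - 9) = (w - 1)*(w + 3)*(w - 3)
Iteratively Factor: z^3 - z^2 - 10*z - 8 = (z - 4)*(z^2 + 3*z + 2) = (z - 4)*(z + 2)*(z + 1)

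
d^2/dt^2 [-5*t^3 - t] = -30*t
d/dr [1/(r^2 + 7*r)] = (-2*r - 7)/(r^2*(r + 7)^2)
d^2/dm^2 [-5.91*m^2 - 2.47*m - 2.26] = -11.8200000000000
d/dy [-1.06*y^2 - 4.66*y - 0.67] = -2.12*y - 4.66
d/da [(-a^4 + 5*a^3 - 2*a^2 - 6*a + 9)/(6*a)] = -a^2/2 + 5*a/3 - 1/3 - 3/(2*a^2)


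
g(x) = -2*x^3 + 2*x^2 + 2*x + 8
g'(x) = -6*x^2 + 4*x + 2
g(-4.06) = 166.69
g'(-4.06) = -113.14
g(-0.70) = 8.27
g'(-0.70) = -3.74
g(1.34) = 9.46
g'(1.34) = -3.41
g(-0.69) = 8.23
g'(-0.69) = -3.62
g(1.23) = 9.76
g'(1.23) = -2.16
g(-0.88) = 9.15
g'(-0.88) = -6.17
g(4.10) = -88.02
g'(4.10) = -82.46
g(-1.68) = 19.77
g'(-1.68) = -21.65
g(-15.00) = 7178.00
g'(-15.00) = -1408.00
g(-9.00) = 1610.00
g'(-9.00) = -520.00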